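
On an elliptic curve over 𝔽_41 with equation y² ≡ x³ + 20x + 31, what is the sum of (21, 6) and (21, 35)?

O

The two points share x = 21 and their y-coordinates satisfy 6 + 35 ≡ 0 (mod 41), so they are inverses. Their sum is the point at infinity.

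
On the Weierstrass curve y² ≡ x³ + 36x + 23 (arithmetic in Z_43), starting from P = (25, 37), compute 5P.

Double-and-add on 5 = (101)₂. Start with P = (25, 37) for the leading 1-bit.
double: tangent at (25, 37): λ = (3·25² + 36)/(2·37) ≡ 19/31. 31⁻¹ ≡ 25 (mod 43), so λ ≡ 19·25 ≡ 2.
  x = λ² - 25 - 25 = 4 - 50 ≡ 40; y = λ·(25 - 40) - 37 ≡ 19. → (40, 19)
double: tangent at (40, 19): λ = (3·40² + 36)/(2·19) ≡ 20/38. 38⁻¹ ≡ 17 (mod 43), so λ ≡ 20·17 ≡ 39.
  x = λ² - 40 - 40 = 1521 - 80 ≡ 22; y = λ·(40 - 22) - 19 ≡ 38. → (22, 38)
add P: (22, 38) + (25, 37). λ = (37 - 38)/(25 - 22) ≡ 42/3 mod 43. 3⁻¹ ≡ 29 (mod 43), so λ ≡ 14.
  x = λ² - 22 - 25 = 196 - 47 ≡ 20; y = λ·(22 - 20) - 38 ≡ 33. → (20, 33)

(20, 33)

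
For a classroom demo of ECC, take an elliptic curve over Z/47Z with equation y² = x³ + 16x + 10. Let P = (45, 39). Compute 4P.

Repeated addition: build up to 4P.
2P: tangent at (45, 39): λ = (3·45² + 16)/(2·39) ≡ 28/31. 31⁻¹ ≡ 44 (mod 47), so λ ≡ 28·44 ≡ 10.
  x = λ² - 45 - 45 = 100 - 90 ≡ 10; y = λ·(45 - 10) - 39 ≡ 29. → (10, 29)
3P: (10, 29) + (45, 39). λ = (39 - 29)/(45 - 10) ≡ 10/35 mod 47. 35⁻¹ ≡ 43 (mod 47), so λ ≡ 7.
  x = λ² - 10 - 45 = 49 - 55 ≡ 41; y = λ·(10 - 41) - 29 ≡ 36. → (41, 36)
4P: (41, 36) + (45, 39). λ = (39 - 36)/(45 - 41) ≡ 3/4 mod 47. 4⁻¹ ≡ 12 (mod 47) since 4·12 = 48 ≡ 1, so λ ≡ 36.
  x = λ² - 41 - 45 = 1296 - 86 ≡ 35; y = λ·(41 - 35) - 36 ≡ 39. → (35, 39)

(35, 39)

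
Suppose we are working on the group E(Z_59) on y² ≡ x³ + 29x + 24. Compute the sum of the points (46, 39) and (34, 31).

(46, 39) + (34, 31). λ = (31 - 39)/(34 - 46) ≡ 51/47 mod 59. 47⁻¹ ≡ 54 (mod 59), so λ ≡ 40.
  x = λ² - 46 - 34 = 1600 - 80 ≡ 45; y = λ·(46 - 45) - 39 ≡ 1. → (45, 1)

(45, 1)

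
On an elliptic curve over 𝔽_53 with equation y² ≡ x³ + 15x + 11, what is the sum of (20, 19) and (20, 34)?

O

The two points share x = 20 and their y-coordinates satisfy 19 + 34 ≡ 0 (mod 53), so they are inverses. Their sum is the point at infinity.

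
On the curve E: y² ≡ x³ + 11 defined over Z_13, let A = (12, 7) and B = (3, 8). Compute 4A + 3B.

(10, 7)

First 4A:
Double-and-add on 4 = (100)₂. Start with A = (12, 7) for the leading 1-bit.
double: tangent at (12, 7): λ = (3·12² + 0)/(2·7) ≡ 3/1. 1⁻¹ ≡ 1 (mod 13), so λ ≡ 3·1 ≡ 3.
  x = λ² - 12 - 12 = 9 - 24 ≡ 11; y = λ·(12 - 11) - 7 ≡ 9. → (11, 9)
double: tangent at (11, 9): λ = (3·11² + 0)/(2·9) ≡ 12/5. 5⁻¹ ≡ 8 (mod 13), so λ ≡ 12·8 ≡ 5.
  x = λ² - 11 - 11 = 25 - 22 ≡ 3; y = λ·(11 - 3) - 9 ≡ 5. → (3, 5)
4A = (3, 5).
Next 3B:
Repeated addition: build up to 3B.
2B: tangent at (3, 8): λ = (3·3² + 0)/(2·8) ≡ 1/3. 3⁻¹ ≡ 9 (mod 13), so λ ≡ 1·9 ≡ 9.
  x = λ² - 3 - 3 = 81 - 6 ≡ 10; y = λ·(3 - 10) - 8 ≡ 7. → (10, 7)
3B: (10, 7) + (3, 8). λ = (8 - 7)/(3 - 10) ≡ 1/6 mod 13. 6⁻¹ ≡ 11 (mod 13), so λ ≡ 11.
  x = λ² - 10 - 3 = 121 - 13 ≡ 4; y = λ·(10 - 4) - 7 ≡ 7. → (4, 7)
3B = (4, 7).
Finally 4A + 3B:
(3, 5) + (4, 7). λ = (7 - 5)/(4 - 3) ≡ 2/1 mod 13. 1⁻¹ ≡ 1 (mod 13), so λ ≡ 2.
  x = λ² - 3 - 4 = 4 - 7 ≡ 10; y = λ·(3 - 10) - 5 ≡ 7. → (10, 7)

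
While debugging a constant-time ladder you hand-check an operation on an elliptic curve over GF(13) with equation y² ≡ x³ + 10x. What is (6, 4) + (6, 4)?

(0, 0)

tangent at (6, 4): λ = (3·6² + 10)/(2·4) ≡ 1/8. 8⁻¹ ≡ 5 (mod 13) since 8·5 = 40 ≡ 1, so λ ≡ 1·5 ≡ 5.
  x = λ² - 6 - 6 = 25 - 12 ≡ 0; y = λ·(6 - 0) - 4 ≡ 0. → (0, 0)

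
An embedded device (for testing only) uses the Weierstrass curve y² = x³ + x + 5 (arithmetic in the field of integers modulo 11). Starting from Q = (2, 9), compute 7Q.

(7, 5)

Double-and-add on 7 = (111)₂. Start with Q = (2, 9) for the leading 1-bit.
double: tangent at (2, 9): λ = (3·2² + 1)/(2·9) ≡ 2/7. 7⁻¹ ≡ 8 (mod 11) since 7·8 = 56 ≡ 1, so λ ≡ 2·8 ≡ 5.
  x = λ² - 2 - 2 = 25 - 4 ≡ 10; y = λ·(2 - 10) - 9 ≡ 6. → (10, 6)
add Q: (10, 6) + (2, 9). λ = (9 - 6)/(2 - 10) ≡ 3/3 mod 11. 3⁻¹ ≡ 4 (mod 11), so λ ≡ 1.
  x = λ² - 10 - 2 = 1 - 12 ≡ 0; y = λ·(10 - 0) - 6 ≡ 4. → (0, 4)
double: tangent at (0, 4): λ = (3·0² + 1)/(2·4) ≡ 1/8. 8⁻¹ ≡ 7 (mod 11) since 8·7 = 56 ≡ 1, so λ ≡ 1·7 ≡ 7.
  x = λ² - 0 - 0 = 49 - 0 ≡ 5; y = λ·(0 - 5) - 4 ≡ 5. → (5, 5)
add Q: (5, 5) + (2, 9). λ = (9 - 5)/(2 - 5) ≡ 4/8 mod 11. 8⁻¹ ≡ 7 (mod 11) since 8·7 = 56 ≡ 1, so λ ≡ 6.
  x = λ² - 5 - 2 = 36 - 7 ≡ 7; y = λ·(5 - 7) - 5 ≡ 5. → (7, 5)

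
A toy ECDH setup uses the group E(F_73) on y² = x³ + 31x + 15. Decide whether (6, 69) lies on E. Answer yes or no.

y² = 69² ≡ 16; x³ + 31x + 15 = 417 ≡ 52 (mod 73). 16 ≠ 52.

no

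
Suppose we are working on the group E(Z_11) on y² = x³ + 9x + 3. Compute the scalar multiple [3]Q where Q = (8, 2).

Repeated addition: build up to 3Q.
2Q: tangent at (8, 2): λ = (3·8² + 9)/(2·2) ≡ 3/4. 4⁻¹ ≡ 3 (mod 11) since 4·3 = 12 ≡ 1, so λ ≡ 3·3 ≡ 9.
  x = λ² - 8 - 8 = 81 - 16 ≡ 10; y = λ·(8 - 10) - 2 ≡ 2. → (10, 2)
3Q: (10, 2) + (8, 2). λ = (2 - 2)/(8 - 10) ≡ 0/9 mod 11. 9⁻¹ ≡ 5 (mod 11) since 9·5 = 45 ≡ 1, so λ ≡ 0.
  x = λ² - 10 - 8 = 0 - 18 ≡ 4; y = λ·(10 - 4) - 2 ≡ 9. → (4, 9)

(4, 9)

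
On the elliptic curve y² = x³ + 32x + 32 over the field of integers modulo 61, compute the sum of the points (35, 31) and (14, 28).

(35, 31) + (14, 28). λ = (28 - 31)/(14 - 35) ≡ 58/40 mod 61. 40⁻¹ ≡ 29 (mod 61), so λ ≡ 35.
  x = λ² - 35 - 14 = 1225 - 49 ≡ 17; y = λ·(35 - 17) - 31 ≡ 50. → (17, 50)

(17, 50)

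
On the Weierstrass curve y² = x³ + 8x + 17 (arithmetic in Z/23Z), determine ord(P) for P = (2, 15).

11

2P: tangent at (2, 15): λ = (3·2² + 8)/(2·15) ≡ 20/7. 7⁻¹ ≡ 10 (mod 23) since 7·10 = 70 ≡ 1, so λ ≡ 20·10 ≡ 16.
  x = λ² - 2 - 2 = 256 - 4 ≡ 22; y = λ·(2 - 22) - 15 ≡ 10. → (22, 10)
3P: (22, 10) + (2, 15). λ = (15 - 10)/(2 - 22) ≡ 5/3 mod 23. 3⁻¹ ≡ 8 (mod 23), so λ ≡ 17.
  x = λ² - 22 - 2 = 289 - 24 ≡ 12; y = λ·(22 - 12) - 10 ≡ 22. → (12, 22)
4P: (12, 22) + (2, 15). λ = (15 - 22)/(2 - 12) ≡ 16/13 mod 23. 13⁻¹ ≡ 16 (mod 23), so λ ≡ 3.
  x = λ² - 12 - 2 = 9 - 14 ≡ 18; y = λ·(12 - 18) - 22 ≡ 6. → (18, 6)
5P: (18, 6) + (2, 15). λ = (15 - 6)/(2 - 18) ≡ 9/7 mod 23. 7⁻¹ ≡ 10 (mod 23), so λ ≡ 21.
  x = λ² - 18 - 2 = 441 - 20 ≡ 7; y = λ·(18 - 7) - 6 ≡ 18. → (7, 18)
6P: (7, 18) + (2, 15). λ = (15 - 18)/(2 - 7) ≡ 20/18 mod 23. 18⁻¹ ≡ 9 (mod 23), so λ ≡ 19.
  x = λ² - 7 - 2 = 361 - 9 ≡ 7; y = λ·(7 - 7) - 18 ≡ 5. → (7, 5)
7P: (7, 5) + (2, 15). λ = (15 - 5)/(2 - 7) ≡ 10/18 mod 23. 18⁻¹ ≡ 9 (mod 23), so λ ≡ 21.
  x = λ² - 7 - 2 = 441 - 9 ≡ 18; y = λ·(7 - 18) - 5 ≡ 17. → (18, 17)
8P: (18, 17) + (2, 15). λ = (15 - 17)/(2 - 18) ≡ 21/7 mod 23. 7⁻¹ ≡ 10 (mod 23) since 7·10 = 70 ≡ 1, so λ ≡ 3.
  x = λ² - 18 - 2 = 9 - 20 ≡ 12; y = λ·(18 - 12) - 17 ≡ 1. → (12, 1)
9P: (12, 1) + (2, 15). λ = (15 - 1)/(2 - 12) ≡ 14/13 mod 23. 13⁻¹ ≡ 16 (mod 23), so λ ≡ 17.
  x = λ² - 12 - 2 = 289 - 14 ≡ 22; y = λ·(12 - 22) - 1 ≡ 13. → (22, 13)
10P: (22, 13) + (2, 15). λ = (15 - 13)/(2 - 22) ≡ 2/3 mod 23. 3⁻¹ ≡ 8 (mod 23), so λ ≡ 16.
  x = λ² - 22 - 2 = 256 - 24 ≡ 2; y = λ·(22 - 2) - 13 ≡ 8. → (2, 8)
11P: (2, 8) + (2, 15): same x and y₁ ≡ -y₂, so the sum is the point at infinity.
11P = the point at infinity, so the order is 11.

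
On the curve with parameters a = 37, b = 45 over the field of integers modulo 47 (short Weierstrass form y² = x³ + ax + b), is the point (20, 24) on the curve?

y² = 24² ≡ 12; x³ + 37x + 45 = 8785 ≡ 43 (mod 47). 12 ≠ 43.

no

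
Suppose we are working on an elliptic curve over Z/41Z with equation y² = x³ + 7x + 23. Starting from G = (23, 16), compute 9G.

(22, 40)

Double-and-add on 9 = (1001)₂. Start with G = (23, 16) for the leading 1-bit.
double: tangent at (23, 16): λ = (3·23² + 7)/(2·16) ≡ 36/32. 32⁻¹ ≡ 9 (mod 41) since 32·9 = 288 ≡ 1, so λ ≡ 36·9 ≡ 37.
  x = λ² - 23 - 23 = 1369 - 46 ≡ 11; y = λ·(23 - 11) - 16 ≡ 18. → (11, 18)
double: tangent at (11, 18): λ = (3·11² + 7)/(2·18) ≡ 1/36. 36⁻¹ ≡ 8 (mod 41) since 36·8 = 288 ≡ 1, so λ ≡ 1·8 ≡ 8.
  x = λ² - 11 - 11 = 64 - 22 ≡ 1; y = λ·(11 - 1) - 18 ≡ 21. → (1, 21)
double: tangent at (1, 21): λ = (3·1² + 7)/(2·21) ≡ 10/1. 1⁻¹ ≡ 1 (mod 41), so λ ≡ 10·1 ≡ 10.
  x = λ² - 1 - 1 = 100 - 2 ≡ 16; y = λ·(1 - 16) - 21 ≡ 34. → (16, 34)
add G: (16, 34) + (23, 16). λ = (16 - 34)/(23 - 16) ≡ 23/7 mod 41. 7⁻¹ ≡ 6 (mod 41), so λ ≡ 15.
  x = λ² - 16 - 23 = 225 - 39 ≡ 22; y = λ·(16 - 22) - 34 ≡ 40. → (22, 40)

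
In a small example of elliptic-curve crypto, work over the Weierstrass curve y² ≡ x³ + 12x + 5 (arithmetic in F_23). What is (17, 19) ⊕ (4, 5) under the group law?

(17, 19) + (4, 5). λ = (5 - 19)/(4 - 17) ≡ 9/10 mod 23. 10⁻¹ ≡ 7 (mod 23) since 10·7 = 70 ≡ 1, so λ ≡ 17.
  x = λ² - 17 - 4 = 289 - 21 ≡ 15; y = λ·(17 - 15) - 19 ≡ 15. → (15, 15)

(15, 15)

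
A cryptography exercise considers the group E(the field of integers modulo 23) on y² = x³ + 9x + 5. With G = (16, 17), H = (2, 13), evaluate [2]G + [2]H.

O

First 2G:
Repeated addition: build up to 2G.
2G: tangent at (16, 17): λ = (3·16² + 9)/(2·17) ≡ 18/11. 11⁻¹ ≡ 21 (mod 23), so λ ≡ 18·21 ≡ 10.
  x = λ² - 16 - 16 = 100 - 32 ≡ 22; y = λ·(16 - 22) - 17 ≡ 15. → (22, 15)
2G = (22, 15).
Next 2H:
Repeated addition: build up to 2H.
2H: tangent at (2, 13): λ = (3·2² + 9)/(2·13) ≡ 21/3. 3⁻¹ ≡ 8 (mod 23) since 3·8 = 24 ≡ 1, so λ ≡ 21·8 ≡ 7.
  x = λ² - 2 - 2 = 49 - 4 ≡ 22; y = λ·(2 - 22) - 13 ≡ 8. → (22, 8)
2H = (22, 8).
Finally 2G + 2H:
(22, 15) + (22, 8): same x and y₁ ≡ -y₂, so the sum is 𝒪.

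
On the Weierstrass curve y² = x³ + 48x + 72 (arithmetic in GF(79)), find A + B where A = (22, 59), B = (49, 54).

(5, 11)

(22, 59) + (49, 54). λ = (54 - 59)/(49 - 22) ≡ 74/27 mod 79. 27⁻¹ ≡ 41 (mod 79), so λ ≡ 32.
  x = λ² - 22 - 49 = 1024 - 71 ≡ 5; y = λ·(22 - 5) - 59 ≡ 11. → (5, 11)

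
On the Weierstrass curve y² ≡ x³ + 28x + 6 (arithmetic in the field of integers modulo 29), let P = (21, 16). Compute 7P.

Double-and-add on 7 = (111)₂. Start with P = (21, 16) for the leading 1-bit.
double: tangent at (21, 16): λ = (3·21² + 28)/(2·16) ≡ 17/3. 3⁻¹ ≡ 10 (mod 29), so λ ≡ 17·10 ≡ 25.
  x = λ² - 21 - 21 = 625 - 42 ≡ 3; y = λ·(21 - 3) - 16 ≡ 28. → (3, 28)
add P: (3, 28) + (21, 16). λ = (16 - 28)/(21 - 3) ≡ 17/18 mod 29. 18⁻¹ ≡ 21 (mod 29), so λ ≡ 9.
  x = λ² - 3 - 21 = 81 - 24 ≡ 28; y = λ·(3 - 28) - 28 ≡ 8. → (28, 8)
double: tangent at (28, 8): λ = (3·28² + 28)/(2·8) ≡ 2/16. 16⁻¹ ≡ 20 (mod 29), so λ ≡ 2·20 ≡ 11.
  x = λ² - 28 - 28 = 121 - 56 ≡ 7; y = λ·(28 - 7) - 8 ≡ 20. → (7, 20)
add P: (7, 20) + (21, 16). λ = (16 - 20)/(21 - 7) ≡ 25/14 mod 29. 14⁻¹ ≡ 27 (mod 29), so λ ≡ 8.
  x = λ² - 7 - 21 = 64 - 28 ≡ 7; y = λ·(7 - 7) - 20 ≡ 9. → (7, 9)

(7, 9)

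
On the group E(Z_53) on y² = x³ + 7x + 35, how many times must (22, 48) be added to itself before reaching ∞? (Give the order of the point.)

6

2P: tangent at (22, 48): λ = (3·22² + 7)/(2·48) ≡ 28/43. 43⁻¹ ≡ 37 (mod 53), so λ ≡ 28·37 ≡ 29.
  x = λ² - 22 - 22 = 841 - 44 ≡ 2; y = λ·(22 - 2) - 48 ≡ 2. → (2, 2)
3P: (2, 2) + (22, 48). λ = (48 - 2)/(22 - 2) ≡ 46/20 mod 53. 20⁻¹ ≡ 8 (mod 53) since 20·8 = 160 ≡ 1, so λ ≡ 50.
  x = λ² - 2 - 22 = 2500 - 24 ≡ 38; y = λ·(2 - 38) - 2 ≡ 0. → (38, 0)
4P: (38, 0) + (22, 48). λ = (48 - 0)/(22 - 38) ≡ 48/37 mod 53. 37⁻¹ ≡ 43 (mod 53), so λ ≡ 50.
  x = λ² - 38 - 22 = 2500 - 60 ≡ 2; y = λ·(38 - 2) - 0 ≡ 51. → (2, 51)
5P: (2, 51) + (22, 48). λ = (48 - 51)/(22 - 2) ≡ 50/20 mod 53. 20⁻¹ ≡ 8 (mod 53), so λ ≡ 29.
  x = λ² - 2 - 22 = 841 - 24 ≡ 22; y = λ·(2 - 22) - 51 ≡ 5. → (22, 5)
6P: (22, 5) + (22, 48): same x and y₁ ≡ -y₂, so the sum is ∞.
6P = ∞, so the order is 6.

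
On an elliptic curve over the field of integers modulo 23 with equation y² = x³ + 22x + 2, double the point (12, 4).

tangent at (12, 4): λ = (3·12² + 22)/(2·4) ≡ 17/8. 8⁻¹ ≡ 3 (mod 23) since 8·3 = 24 ≡ 1, so λ ≡ 17·3 ≡ 5.
  x = λ² - 12 - 12 = 25 - 24 ≡ 1; y = λ·(12 - 1) - 4 ≡ 5. → (1, 5)

(1, 5)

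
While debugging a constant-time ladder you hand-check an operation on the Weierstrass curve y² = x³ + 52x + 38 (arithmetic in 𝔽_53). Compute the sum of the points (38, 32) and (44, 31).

(52, 41)

(38, 32) + (44, 31). λ = (31 - 32)/(44 - 38) ≡ 52/6 mod 53. 6⁻¹ ≡ 9 (mod 53) since 6·9 = 54 ≡ 1, so λ ≡ 44.
  x = λ² - 38 - 44 = 1936 - 82 ≡ 52; y = λ·(38 - 52) - 32 ≡ 41. → (52, 41)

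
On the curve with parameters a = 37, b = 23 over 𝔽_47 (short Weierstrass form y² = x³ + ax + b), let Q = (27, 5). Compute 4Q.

Repeated addition: build up to 4Q.
2Q: tangent at (27, 5): λ = (3·27² + 37)/(2·5) ≡ 15/10. 10⁻¹ ≡ 33 (mod 47) since 10·33 = 330 ≡ 1, so λ ≡ 15·33 ≡ 25.
  x = λ² - 27 - 27 = 625 - 54 ≡ 7; y = λ·(27 - 7) - 5 ≡ 25. → (7, 25)
3Q: (7, 25) + (27, 5). λ = (5 - 25)/(27 - 7) ≡ 27/20 mod 47. 20⁻¹ ≡ 40 (mod 47) since 20·40 = 800 ≡ 1, so λ ≡ 46.
  x = λ² - 7 - 27 = 2116 - 34 ≡ 14; y = λ·(7 - 14) - 25 ≡ 29. → (14, 29)
4Q: (14, 29) + (27, 5). λ = (5 - 29)/(27 - 14) ≡ 23/13 mod 47. 13⁻¹ ≡ 29 (mod 47) since 13·29 = 377 ≡ 1, so λ ≡ 9.
  x = λ² - 14 - 27 = 81 - 41 ≡ 40; y = λ·(14 - 40) - 29 ≡ 19. → (40, 19)

(40, 19)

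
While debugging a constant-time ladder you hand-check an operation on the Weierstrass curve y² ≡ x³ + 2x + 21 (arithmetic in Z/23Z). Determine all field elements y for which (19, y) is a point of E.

x³ + 2x + 21 = 6918 ≡ 18 (mod 23).
Square roots of 18 mod 23: 8 and 15 (since 8² = 64 ≡ 18).

8, 15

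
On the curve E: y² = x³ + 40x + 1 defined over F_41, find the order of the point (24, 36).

3

2P: tangent at (24, 36): λ = (3·24² + 40)/(2·36) ≡ 5/31. 31⁻¹ ≡ 4 (mod 41) since 31·4 = 124 ≡ 1, so λ ≡ 5·4 ≡ 20.
  x = λ² - 24 - 24 = 400 - 48 ≡ 24; y = λ·(24 - 24) - 36 ≡ 5. → (24, 5)
3P: (24, 5) + (24, 36): same x and y₁ ≡ -y₂, so the sum is ∞.
3P = ∞, so the order is 3.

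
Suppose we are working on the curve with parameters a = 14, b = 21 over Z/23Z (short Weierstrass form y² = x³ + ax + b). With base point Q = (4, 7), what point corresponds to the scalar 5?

Repeated addition: build up to 5Q.
2Q: tangent at (4, 7): λ = (3·4² + 14)/(2·7) ≡ 16/14. 14⁻¹ ≡ 5 (mod 23), so λ ≡ 16·5 ≡ 11.
  x = λ² - 4 - 4 = 121 - 8 ≡ 21; y = λ·(4 - 21) - 7 ≡ 13. → (21, 13)
3Q: (21, 13) + (4, 7). λ = (7 - 13)/(4 - 21) ≡ 17/6 mod 23. 6⁻¹ ≡ 4 (mod 23), so λ ≡ 22.
  x = λ² - 21 - 4 = 484 - 25 ≡ 22; y = λ·(21 - 22) - 13 ≡ 11. → (22, 11)
4Q: (22, 11) + (4, 7). λ = (7 - 11)/(4 - 22) ≡ 19/5 mod 23. 5⁻¹ ≡ 14 (mod 23), so λ ≡ 13.
  x = λ² - 22 - 4 = 169 - 26 ≡ 5; y = λ·(22 - 5) - 11 ≡ 3. → (5, 3)
5Q: (5, 3) + (4, 7). λ = (7 - 3)/(4 - 5) ≡ 4/22 mod 23. 22⁻¹ ≡ 22 (mod 23), so λ ≡ 19.
  x = λ² - 5 - 4 = 361 - 9 ≡ 7; y = λ·(5 - 7) - 3 ≡ 5. → (7, 5)

(7, 5)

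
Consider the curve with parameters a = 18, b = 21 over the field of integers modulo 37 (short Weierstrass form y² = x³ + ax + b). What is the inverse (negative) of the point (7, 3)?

-(7, 3) = (7, -3 mod 37) = (7, 34).

(7, 34)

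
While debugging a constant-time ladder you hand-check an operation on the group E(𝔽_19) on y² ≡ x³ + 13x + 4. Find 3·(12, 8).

Write P = (12, 8).
Repeated addition: build up to 3P.
2P: tangent at (12, 8): λ = (3·12² + 13)/(2·8) ≡ 8/16. 16⁻¹ ≡ 6 (mod 19) since 16·6 = 96 ≡ 1, so λ ≡ 8·6 ≡ 10.
  x = λ² - 12 - 12 = 100 - 24 ≡ 0; y = λ·(12 - 0) - 8 ≡ 17. → (0, 17)
3P: (0, 17) + (12, 8). λ = (8 - 17)/(12 - 0) ≡ 10/12 mod 19. 12⁻¹ ≡ 8 (mod 19) since 12·8 = 96 ≡ 1, so λ ≡ 4.
  x = λ² - 0 - 12 = 16 - 12 ≡ 4; y = λ·(0 - 4) - 17 ≡ 5. → (4, 5)

(4, 5)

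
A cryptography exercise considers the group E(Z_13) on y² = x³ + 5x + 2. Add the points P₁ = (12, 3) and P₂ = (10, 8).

(7, 4)

(12, 3) + (10, 8). λ = (8 - 3)/(10 - 12) ≡ 5/11 mod 13. 11⁻¹ ≡ 6 (mod 13) since 11·6 = 66 ≡ 1, so λ ≡ 4.
  x = λ² - 12 - 10 = 16 - 22 ≡ 7; y = λ·(12 - 7) - 3 ≡ 4. → (7, 4)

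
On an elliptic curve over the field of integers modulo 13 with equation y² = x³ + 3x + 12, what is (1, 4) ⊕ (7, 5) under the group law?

(1, 4) + (7, 5). λ = (5 - 4)/(7 - 1) ≡ 1/6 mod 13. 6⁻¹ ≡ 11 (mod 13), so λ ≡ 11.
  x = λ² - 1 - 7 = 121 - 8 ≡ 9; y = λ·(1 - 9) - 4 ≡ 12. → (9, 12)

(9, 12)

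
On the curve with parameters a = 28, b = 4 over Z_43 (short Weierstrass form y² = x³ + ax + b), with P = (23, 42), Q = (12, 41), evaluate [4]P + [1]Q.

(31, 2)

First 4P:
Repeated addition: build up to 4P.
2P: tangent at (23, 42): λ = (3·23² + 28)/(2·42) ≡ 24/41. 41⁻¹ ≡ 21 (mod 43), so λ ≡ 24·21 ≡ 31.
  x = λ² - 23 - 23 = 961 - 46 ≡ 12; y = λ·(23 - 12) - 42 ≡ 41. → (12, 41)
3P: (12, 41) + (23, 42). λ = (42 - 41)/(23 - 12) ≡ 1/11 mod 43. 11⁻¹ ≡ 4 (mod 43), so λ ≡ 4.
  x = λ² - 12 - 23 = 16 - 35 ≡ 24; y = λ·(12 - 24) - 41 ≡ 40. → (24, 40)
4P: (24, 40) + (23, 42). λ = (42 - 40)/(23 - 24) ≡ 2/42 mod 43. 42⁻¹ ≡ 42 (mod 43), so λ ≡ 41.
  x = λ² - 24 - 23 = 1681 - 47 ≡ 0; y = λ·(24 - 0) - 40 ≡ 41. → (0, 41)
4P = (0, 41).
Finally 4P + Q:
(0, 41) + (12, 41). λ = (41 - 41)/(12 - 0) ≡ 0/12 mod 43. 12⁻¹ ≡ 18 (mod 43), so λ ≡ 0.
  x = λ² - 0 - 12 = 0 - 12 ≡ 31; y = λ·(0 - 31) - 41 ≡ 2. → (31, 2)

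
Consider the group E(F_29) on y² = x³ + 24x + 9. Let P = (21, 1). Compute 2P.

tangent at (21, 1): λ = (3·21² + 24)/(2·1) ≡ 13/2. 2⁻¹ ≡ 15 (mod 29), so λ ≡ 13·15 ≡ 21.
  x = λ² - 21 - 21 = 441 - 42 ≡ 22; y = λ·(21 - 22) - 1 ≡ 7. → (22, 7)

(22, 7)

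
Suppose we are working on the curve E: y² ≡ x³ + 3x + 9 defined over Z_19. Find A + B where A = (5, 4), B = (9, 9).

(5, 4) + (9, 9). λ = (9 - 4)/(9 - 5) ≡ 5/4 mod 19. 4⁻¹ ≡ 5 (mod 19), so λ ≡ 6.
  x = λ² - 5 - 9 = 36 - 14 ≡ 3; y = λ·(5 - 3) - 4 ≡ 8. → (3, 8)

(3, 8)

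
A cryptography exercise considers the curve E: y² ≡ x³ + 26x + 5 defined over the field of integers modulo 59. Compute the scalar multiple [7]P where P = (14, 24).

Repeated addition: build up to 7P.
2P: tangent at (14, 24): λ = (3·14² + 26)/(2·24) ≡ 24/48. 48⁻¹ ≡ 16 (mod 59) since 48·16 = 768 ≡ 1, so λ ≡ 24·16 ≡ 30.
  x = λ² - 14 - 14 = 900 - 28 ≡ 46; y = λ·(14 - 46) - 24 ≡ 19. → (46, 19)
3P: (46, 19) + (14, 24). λ = (24 - 19)/(14 - 46) ≡ 5/27 mod 59. 27⁻¹ ≡ 35 (mod 59), so λ ≡ 57.
  x = λ² - 46 - 14 = 3249 - 60 ≡ 3; y = λ·(46 - 3) - 19 ≡ 13. → (3, 13)
4P: (3, 13) + (14, 24). λ = (24 - 13)/(14 - 3) ≡ 11/11 mod 59. 11⁻¹ ≡ 43 (mod 59) since 11·43 = 473 ≡ 1, so λ ≡ 1.
  x = λ² - 3 - 14 = 1 - 17 ≡ 43; y = λ·(3 - 43) - 13 ≡ 6. → (43, 6)
5P: (43, 6) + (14, 24). λ = (24 - 6)/(14 - 43) ≡ 18/30 mod 59. 30⁻¹ ≡ 2 (mod 59), so λ ≡ 36.
  x = λ² - 43 - 14 = 1296 - 57 ≡ 0; y = λ·(43 - 0) - 6 ≡ 8. → (0, 8)
6P: (0, 8) + (14, 24). λ = (24 - 8)/(14 - 0) ≡ 16/14 mod 59. 14⁻¹ ≡ 38 (mod 59) since 14·38 = 532 ≡ 1, so λ ≡ 18.
  x = λ² - 0 - 14 = 324 - 14 ≡ 15; y = λ·(0 - 15) - 8 ≡ 17. → (15, 17)
7P: (15, 17) + (14, 24). λ = (24 - 17)/(14 - 15) ≡ 7/58 mod 59. 58⁻¹ ≡ 58 (mod 59) since 58·58 = 3364 ≡ 1, so λ ≡ 52.
  x = λ² - 15 - 14 = 2704 - 29 ≡ 20; y = λ·(15 - 20) - 17 ≡ 18. → (20, 18)

(20, 18)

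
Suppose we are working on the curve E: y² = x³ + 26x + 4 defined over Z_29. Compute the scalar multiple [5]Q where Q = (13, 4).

(8, 12)

Double-and-add on 5 = (101)₂. Start with Q = (13, 4) for the leading 1-bit.
double: tangent at (13, 4): λ = (3·13² + 26)/(2·4) ≡ 11/8. 8⁻¹ ≡ 11 (mod 29), so λ ≡ 11·11 ≡ 5.
  x = λ² - 13 - 13 = 25 - 26 ≡ 28; y = λ·(13 - 28) - 4 ≡ 8. → (28, 8)
double: tangent at (28, 8): λ = (3·28² + 26)/(2·8) ≡ 0/16. 16⁻¹ ≡ 20 (mod 29) since 16·20 = 320 ≡ 1, so λ ≡ 0·20 ≡ 0.
  x = λ² - 28 - 28 = 0 - 56 ≡ 2; y = λ·(28 - 2) - 8 ≡ 21. → (2, 21)
add Q: (2, 21) + (13, 4). λ = (4 - 21)/(13 - 2) ≡ 12/11 mod 29. 11⁻¹ ≡ 8 (mod 29) since 11·8 = 88 ≡ 1, so λ ≡ 9.
  x = λ² - 2 - 13 = 81 - 15 ≡ 8; y = λ·(2 - 8) - 21 ≡ 12. → (8, 12)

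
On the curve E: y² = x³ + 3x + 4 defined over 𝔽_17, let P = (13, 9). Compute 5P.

(16, 0)

Repeated addition: build up to 5P.
2P: tangent at (13, 9): λ = (3·13² + 3)/(2·9) ≡ 0/1. 1⁻¹ ≡ 1 (mod 17) since 1·1 = 1 ≡ 1, so λ ≡ 0·1 ≡ 0.
  x = λ² - 13 - 13 = 0 - 26 ≡ 8; y = λ·(13 - 8) - 9 ≡ 8. → (8, 8)
3P: (8, 8) + (13, 9). λ = (9 - 8)/(13 - 8) ≡ 1/5 mod 17. 5⁻¹ ≡ 7 (mod 17), so λ ≡ 7.
  x = λ² - 8 - 13 = 49 - 21 ≡ 11; y = λ·(8 - 11) - 8 ≡ 5. → (11, 5)
4P: (11, 5) + (13, 9). λ = (9 - 5)/(13 - 11) ≡ 4/2 mod 17. 2⁻¹ ≡ 9 (mod 17) since 2·9 = 18 ≡ 1, so λ ≡ 2.
  x = λ² - 11 - 13 = 4 - 24 ≡ 14; y = λ·(11 - 14) - 5 ≡ 6. → (14, 6)
5P: (14, 6) + (13, 9). λ = (9 - 6)/(13 - 14) ≡ 3/16 mod 17. 16⁻¹ ≡ 16 (mod 17), so λ ≡ 14.
  x = λ² - 14 - 13 = 196 - 27 ≡ 16; y = λ·(14 - 16) - 6 ≡ 0. → (16, 0)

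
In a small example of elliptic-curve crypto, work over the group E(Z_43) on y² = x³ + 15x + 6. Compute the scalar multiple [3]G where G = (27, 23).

(11, 30)

Repeated addition: build up to 3G.
2G: tangent at (27, 23): λ = (3·27² + 15)/(2·23) ≡ 9/3. 3⁻¹ ≡ 29 (mod 43) since 3·29 = 87 ≡ 1, so λ ≡ 9·29 ≡ 3.
  x = λ² - 27 - 27 = 9 - 54 ≡ 41; y = λ·(27 - 41) - 23 ≡ 21. → (41, 21)
3G: (41, 21) + (27, 23). λ = (23 - 21)/(27 - 41) ≡ 2/29 mod 43. 29⁻¹ ≡ 3 (mod 43), so λ ≡ 6.
  x = λ² - 41 - 27 = 36 - 68 ≡ 11; y = λ·(41 - 11) - 21 ≡ 30. → (11, 30)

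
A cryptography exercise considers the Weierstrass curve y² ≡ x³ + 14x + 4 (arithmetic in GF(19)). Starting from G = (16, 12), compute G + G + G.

(9, 2)

Repeated addition: build up to 3G.
2G: tangent at (16, 12): λ = (3·16² + 14)/(2·12) ≡ 3/5. 5⁻¹ ≡ 4 (mod 19), so λ ≡ 3·4 ≡ 12.
  x = λ² - 16 - 16 = 144 - 32 ≡ 17; y = λ·(16 - 17) - 12 ≡ 14. → (17, 14)
3G: (17, 14) + (16, 12). λ = (12 - 14)/(16 - 17) ≡ 17/18 mod 19. 18⁻¹ ≡ 18 (mod 19), so λ ≡ 2.
  x = λ² - 17 - 16 = 4 - 33 ≡ 9; y = λ·(17 - 9) - 14 ≡ 2. → (9, 2)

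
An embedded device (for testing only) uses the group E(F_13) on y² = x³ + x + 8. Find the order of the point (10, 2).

2P: tangent at (10, 2): λ = (3·10² + 1)/(2·2) ≡ 2/4. 4⁻¹ ≡ 10 (mod 13), so λ ≡ 2·10 ≡ 7.
  x = λ² - 10 - 10 = 49 - 20 ≡ 3; y = λ·(10 - 3) - 2 ≡ 8. → (3, 8)
3P: (3, 8) + (10, 2). λ = (2 - 8)/(10 - 3) ≡ 7/7 mod 13. 7⁻¹ ≡ 2 (mod 13) since 7·2 = 14 ≡ 1, so λ ≡ 1.
  x = λ² - 3 - 10 = 1 - 13 ≡ 1; y = λ·(3 - 1) - 8 ≡ 7. → (1, 7)
4P: (1, 7) + (10, 2). λ = (2 - 7)/(10 - 1) ≡ 8/9 mod 13. 9⁻¹ ≡ 3 (mod 13), so λ ≡ 11.
  x = λ² - 1 - 10 = 121 - 11 ≡ 6; y = λ·(1 - 6) - 7 ≡ 3. → (6, 3)
5P: (6, 3) + (10, 2). λ = (2 - 3)/(10 - 6) ≡ 12/4 mod 13. 4⁻¹ ≡ 10 (mod 13) since 4·10 = 40 ≡ 1, so λ ≡ 3.
  x = λ² - 6 - 10 = 9 - 16 ≡ 6; y = λ·(6 - 6) - 3 ≡ 10. → (6, 10)
6P: (6, 10) + (10, 2). λ = (2 - 10)/(10 - 6) ≡ 5/4 mod 13. 4⁻¹ ≡ 10 (mod 13), so λ ≡ 11.
  x = λ² - 6 - 10 = 121 - 16 ≡ 1; y = λ·(6 - 1) - 10 ≡ 6. → (1, 6)
7P: (1, 6) + (10, 2). λ = (2 - 6)/(10 - 1) ≡ 9/9 mod 13. 9⁻¹ ≡ 3 (mod 13), so λ ≡ 1.
  x = λ² - 1 - 10 = 1 - 11 ≡ 3; y = λ·(1 - 3) - 6 ≡ 5. → (3, 5)
8P: (3, 5) + (10, 2). λ = (2 - 5)/(10 - 3) ≡ 10/7 mod 13. 7⁻¹ ≡ 2 (mod 13) since 7·2 = 14 ≡ 1, so λ ≡ 7.
  x = λ² - 3 - 10 = 49 - 13 ≡ 10; y = λ·(3 - 10) - 5 ≡ 11. → (10, 11)
9P: (10, 11) + (10, 2): same x and y₁ ≡ -y₂, so the sum is O.
9P = O, so the order is 9.

9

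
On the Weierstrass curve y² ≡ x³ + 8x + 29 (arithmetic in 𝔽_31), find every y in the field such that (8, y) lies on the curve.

4, 27

x³ + 8x + 29 = 605 ≡ 16 (mod 31).
Square roots of 16 mod 31: 4 and 27 (since 4² = 16 ≡ 16).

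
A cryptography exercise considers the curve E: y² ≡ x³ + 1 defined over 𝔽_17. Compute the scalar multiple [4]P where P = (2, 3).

Repeated addition: build up to 4P.
2P: tangent at (2, 3): λ = (3·2² + 0)/(2·3) ≡ 12/6. 6⁻¹ ≡ 3 (mod 17) since 6·3 = 18 ≡ 1, so λ ≡ 12·3 ≡ 2.
  x = λ² - 2 - 2 = 4 - 4 ≡ 0; y = λ·(2 - 0) - 3 ≡ 1. → (0, 1)
3P: (0, 1) + (2, 3). λ = (3 - 1)/(2 - 0) ≡ 2/2 mod 17. 2⁻¹ ≡ 9 (mod 17), so λ ≡ 1.
  x = λ² - 0 - 2 = 1 - 2 ≡ 16; y = λ·(0 - 16) - 1 ≡ 0. → (16, 0)
4P: (16, 0) + (2, 3). λ = (3 - 0)/(2 - 16) ≡ 3/3 mod 17. 3⁻¹ ≡ 6 (mod 17) since 3·6 = 18 ≡ 1, so λ ≡ 1.
  x = λ² - 16 - 2 = 1 - 18 ≡ 0; y = λ·(16 - 0) - 0 ≡ 16. → (0, 16)

(0, 16)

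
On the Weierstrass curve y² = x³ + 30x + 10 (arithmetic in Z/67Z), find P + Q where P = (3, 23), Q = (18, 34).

(65, 3)

(3, 23) + (18, 34). λ = (34 - 23)/(18 - 3) ≡ 11/15 mod 67. 15⁻¹ ≡ 9 (mod 67), so λ ≡ 32.
  x = λ² - 3 - 18 = 1024 - 21 ≡ 65; y = λ·(3 - 65) - 23 ≡ 3. → (65, 3)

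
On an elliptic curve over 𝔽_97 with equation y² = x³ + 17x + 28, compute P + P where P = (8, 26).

(38, 81)

tangent at (8, 26): λ = (3·8² + 17)/(2·26) ≡ 15/52. 52⁻¹ ≡ 28 (mod 97), so λ ≡ 15·28 ≡ 32.
  x = λ² - 8 - 8 = 1024 - 16 ≡ 38; y = λ·(8 - 38) - 26 ≡ 81. → (38, 81)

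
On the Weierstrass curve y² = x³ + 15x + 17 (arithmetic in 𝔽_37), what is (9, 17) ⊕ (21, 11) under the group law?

(9, 17) + (21, 11). λ = (11 - 17)/(21 - 9) ≡ 31/12 mod 37. 12⁻¹ ≡ 34 (mod 37), so λ ≡ 18.
  x = λ² - 9 - 21 = 324 - 30 ≡ 35; y = λ·(9 - 35) - 17 ≡ 33. → (35, 33)

(35, 33)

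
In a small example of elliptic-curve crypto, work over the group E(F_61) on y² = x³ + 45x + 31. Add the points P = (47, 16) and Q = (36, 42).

(34, 42)

(47, 16) + (36, 42). λ = (42 - 16)/(36 - 47) ≡ 26/50 mod 61. 50⁻¹ ≡ 11 (mod 61), so λ ≡ 42.
  x = λ² - 47 - 36 = 1764 - 83 ≡ 34; y = λ·(47 - 34) - 16 ≡ 42. → (34, 42)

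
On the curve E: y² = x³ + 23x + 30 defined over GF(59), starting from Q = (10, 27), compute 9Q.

Repeated addition: build up to 9Q.
2Q: tangent at (10, 27): λ = (3·10² + 23)/(2·27) ≡ 28/54. 54⁻¹ ≡ 47 (mod 59), so λ ≡ 28·47 ≡ 18.
  x = λ² - 10 - 10 = 324 - 20 ≡ 9; y = λ·(10 - 9) - 27 ≡ 50. → (9, 50)
3Q: (9, 50) + (10, 27). λ = (27 - 50)/(10 - 9) ≡ 36/1 mod 59. 1⁻¹ ≡ 1 (mod 59), so λ ≡ 36.
  x = λ² - 9 - 10 = 1296 - 19 ≡ 38; y = λ·(9 - 38) - 50 ≡ 27. → (38, 27)
4Q: (38, 27) + (10, 27). λ = (27 - 27)/(10 - 38) ≡ 0/31 mod 59. 31⁻¹ ≡ 40 (mod 59) since 31·40 = 1240 ≡ 1, so λ ≡ 0.
  x = λ² - 38 - 10 = 0 - 48 ≡ 11; y = λ·(38 - 11) - 27 ≡ 32. → (11, 32)
5Q: (11, 32) + (10, 27). λ = (27 - 32)/(10 - 11) ≡ 54/58 mod 59. 58⁻¹ ≡ 58 (mod 59) since 58·58 = 3364 ≡ 1, so λ ≡ 5.
  x = λ² - 11 - 10 = 25 - 21 ≡ 4; y = λ·(11 - 4) - 32 ≡ 3. → (4, 3)
6Q: (4, 3) + (10, 27). λ = (27 - 3)/(10 - 4) ≡ 24/6 mod 59. 6⁻¹ ≡ 10 (mod 59), so λ ≡ 4.
  x = λ² - 4 - 10 = 16 - 14 ≡ 2; y = λ·(4 - 2) - 3 ≡ 5. → (2, 5)
7Q: (2, 5) + (10, 27). λ = (27 - 5)/(10 - 2) ≡ 22/8 mod 59. 8⁻¹ ≡ 37 (mod 59) since 8·37 = 296 ≡ 1, so λ ≡ 47.
  x = λ² - 2 - 10 = 2209 - 12 ≡ 14; y = λ·(2 - 14) - 5 ≡ 21. → (14, 21)
8Q: (14, 21) + (10, 27). λ = (27 - 21)/(10 - 14) ≡ 6/55 mod 59. 55⁻¹ ≡ 44 (mod 59), so λ ≡ 28.
  x = λ² - 14 - 10 = 784 - 24 ≡ 52; y = λ·(14 - 52) - 21 ≡ 36. → (52, 36)
9Q: (52, 36) + (10, 27). λ = (27 - 36)/(10 - 52) ≡ 50/17 mod 59. 17⁻¹ ≡ 7 (mod 59), so λ ≡ 55.
  x = λ² - 52 - 10 = 3025 - 62 ≡ 13; y = λ·(52 - 13) - 36 ≡ 44. → (13, 44)

(13, 44)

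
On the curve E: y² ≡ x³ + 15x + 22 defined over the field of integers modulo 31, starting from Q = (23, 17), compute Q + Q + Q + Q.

(1, 21)

Repeated addition: build up to 4Q.
2Q: tangent at (23, 17): λ = (3·23² + 15)/(2·17) ≡ 21/3. 3⁻¹ ≡ 21 (mod 31) since 3·21 = 63 ≡ 1, so λ ≡ 21·21 ≡ 7.
  x = λ² - 23 - 23 = 49 - 46 ≡ 3; y = λ·(23 - 3) - 17 ≡ 30. → (3, 30)
3Q: (3, 30) + (23, 17). λ = (17 - 30)/(23 - 3) ≡ 18/20 mod 31. 20⁻¹ ≡ 14 (mod 31), so λ ≡ 4.
  x = λ² - 3 - 23 = 16 - 26 ≡ 21; y = λ·(3 - 21) - 30 ≡ 22. → (21, 22)
4Q: (21, 22) + (23, 17). λ = (17 - 22)/(23 - 21) ≡ 26/2 mod 31. 2⁻¹ ≡ 16 (mod 31) since 2·16 = 32 ≡ 1, so λ ≡ 13.
  x = λ² - 21 - 23 = 169 - 44 ≡ 1; y = λ·(21 - 1) - 22 ≡ 21. → (1, 21)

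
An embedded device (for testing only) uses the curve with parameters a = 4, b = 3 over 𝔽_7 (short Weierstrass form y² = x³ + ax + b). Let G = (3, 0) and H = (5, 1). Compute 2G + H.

First 2G:
Repeated addition: build up to 2G.
2G: (3, 0) + (3, 0): same x and y₁ ≡ -y₂, so the sum is O.
2G = O.
Finally 2G + H:
O + (5, 1) = (5, 1) (identity).

(5, 1)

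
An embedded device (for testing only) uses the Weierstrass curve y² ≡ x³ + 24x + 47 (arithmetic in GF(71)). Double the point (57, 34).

(38, 66)

tangent at (57, 34): λ = (3·57² + 24)/(2·34) ≡ 44/68. 68⁻¹ ≡ 47 (mod 71), so λ ≡ 44·47 ≡ 9.
  x = λ² - 57 - 57 = 81 - 114 ≡ 38; y = λ·(57 - 38) - 34 ≡ 66. → (38, 66)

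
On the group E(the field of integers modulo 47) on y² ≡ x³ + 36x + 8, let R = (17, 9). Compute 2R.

(40, 20)

tangent at (17, 9): λ = (3·17² + 36)/(2·9) ≡ 10/18. 18⁻¹ ≡ 34 (mod 47), so λ ≡ 10·34 ≡ 11.
  x = λ² - 17 - 17 = 121 - 34 ≡ 40; y = λ·(17 - 40) - 9 ≡ 20. → (40, 20)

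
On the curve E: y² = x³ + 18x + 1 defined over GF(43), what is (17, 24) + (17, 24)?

(34, 20)

tangent at (17, 24): λ = (3·17² + 18)/(2·24) ≡ 25/5. 5⁻¹ ≡ 26 (mod 43), so λ ≡ 25·26 ≡ 5.
  x = λ² - 17 - 17 = 25 - 34 ≡ 34; y = λ·(17 - 34) - 24 ≡ 20. → (34, 20)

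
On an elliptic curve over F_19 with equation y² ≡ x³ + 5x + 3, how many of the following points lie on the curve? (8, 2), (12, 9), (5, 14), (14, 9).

3

(8, 2): 2² ≡ 4, rhs ≡ 4 → on.
(12, 9): 9² ≡ 5, rhs ≡ 5 → on.
(5, 14): 14² ≡ 6, rhs ≡ 1 → off.
(14, 9): 9² ≡ 5, rhs ≡ 5 → on.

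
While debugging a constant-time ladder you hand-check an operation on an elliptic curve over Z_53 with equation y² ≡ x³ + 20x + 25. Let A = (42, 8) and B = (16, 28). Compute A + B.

(42, 8) + (16, 28). λ = (28 - 8)/(16 - 42) ≡ 20/27 mod 53. 27⁻¹ ≡ 2 (mod 53) since 27·2 = 54 ≡ 1, so λ ≡ 40.
  x = λ² - 42 - 16 = 1600 - 58 ≡ 5; y = λ·(42 - 5) - 8 ≡ 41. → (5, 41)

(5, 41)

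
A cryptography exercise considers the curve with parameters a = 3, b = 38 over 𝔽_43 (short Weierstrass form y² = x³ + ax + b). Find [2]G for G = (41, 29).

(5, 7)

tangent at (41, 29): λ = (3·41² + 3)/(2·29) ≡ 15/15. 15⁻¹ ≡ 23 (mod 43), so λ ≡ 15·23 ≡ 1.
  x = λ² - 41 - 41 = 1 - 82 ≡ 5; y = λ·(41 - 5) - 29 ≡ 7. → (5, 7)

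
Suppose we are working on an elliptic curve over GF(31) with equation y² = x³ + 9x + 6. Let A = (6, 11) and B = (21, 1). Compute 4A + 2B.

First 4A:
Repeated addition: build up to 4A.
2A: tangent at (6, 11): λ = (3·6² + 9)/(2·11) ≡ 24/22. 22⁻¹ ≡ 24 (mod 31), so λ ≡ 24·24 ≡ 18.
  x = λ² - 6 - 6 = 324 - 12 ≡ 2; y = λ·(6 - 2) - 11 ≡ 30. → (2, 30)
3A: (2, 30) + (6, 11). λ = (11 - 30)/(6 - 2) ≡ 12/4 mod 31. 4⁻¹ ≡ 8 (mod 31) since 4·8 = 32 ≡ 1, so λ ≡ 3.
  x = λ² - 2 - 6 = 9 - 8 ≡ 1; y = λ·(2 - 1) - 30 ≡ 4. → (1, 4)
4A: (1, 4) + (6, 11). λ = (11 - 4)/(6 - 1) ≡ 7/5 mod 31. 5⁻¹ ≡ 25 (mod 31) since 5·25 = 125 ≡ 1, so λ ≡ 20.
  x = λ² - 1 - 6 = 400 - 7 ≡ 21; y = λ·(1 - 21) - 4 ≡ 30. → (21, 30)
4A = (21, 30).
Next 2B:
Repeated addition: build up to 2B.
2B: tangent at (21, 1): λ = (3·21² + 9)/(2·1) ≡ 30/2. 2⁻¹ ≡ 16 (mod 31) since 2·16 = 32 ≡ 1, so λ ≡ 30·16 ≡ 15.
  x = λ² - 21 - 21 = 225 - 42 ≡ 28; y = λ·(21 - 28) - 1 ≡ 18. → (28, 18)
2B = (28, 18).
Finally 4A + 2B:
(21, 30) + (28, 18). λ = (18 - 30)/(28 - 21) ≡ 19/7 mod 31. 7⁻¹ ≡ 9 (mod 31), so λ ≡ 16.
  x = λ² - 21 - 28 = 256 - 49 ≡ 21; y = λ·(21 - 21) - 30 ≡ 1. → (21, 1)

(21, 1)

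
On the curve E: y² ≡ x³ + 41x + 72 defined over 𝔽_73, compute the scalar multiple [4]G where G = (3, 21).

(14, 55)

Double-and-add on 4 = (100)₂. Start with G = (3, 21) for the leading 1-bit.
double: tangent at (3, 21): λ = (3·3² + 41)/(2·21) ≡ 68/42. 42⁻¹ ≡ 40 (mod 73), so λ ≡ 68·40 ≡ 19.
  x = λ² - 3 - 3 = 361 - 6 ≡ 63; y = λ·(3 - 63) - 21 ≡ 7. → (63, 7)
double: tangent at (63, 7): λ = (3·63² + 41)/(2·7) ≡ 49/14. 14⁻¹ ≡ 47 (mod 73), so λ ≡ 49·47 ≡ 40.
  x = λ² - 63 - 63 = 1600 - 126 ≡ 14; y = λ·(63 - 14) - 7 ≡ 55. → (14, 55)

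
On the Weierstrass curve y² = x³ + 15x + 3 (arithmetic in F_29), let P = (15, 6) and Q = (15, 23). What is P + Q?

The two points share x = 15 and their y-coordinates satisfy 6 + 23 ≡ 0 (mod 29), so they are inverses. Their sum is O.

O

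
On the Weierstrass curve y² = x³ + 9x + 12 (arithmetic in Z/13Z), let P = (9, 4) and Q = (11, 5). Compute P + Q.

(3, 12)

(9, 4) + (11, 5). λ = (5 - 4)/(11 - 9) ≡ 1/2 mod 13. 2⁻¹ ≡ 7 (mod 13), so λ ≡ 7.
  x = λ² - 9 - 11 = 49 - 20 ≡ 3; y = λ·(9 - 3) - 4 ≡ 12. → (3, 12)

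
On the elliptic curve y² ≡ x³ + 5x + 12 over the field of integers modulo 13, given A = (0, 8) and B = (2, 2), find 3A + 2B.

(0, 8)

First 3A:
Repeated addition: build up to 3A.
2A: tangent at (0, 8): λ = (3·0² + 5)/(2·8) ≡ 5/3. 3⁻¹ ≡ 9 (mod 13), so λ ≡ 5·9 ≡ 6.
  x = λ² - 0 - 0 = 36 - 0 ≡ 10; y = λ·(0 - 10) - 8 ≡ 10. → (10, 10)
3A: (10, 10) + (0, 8). λ = (8 - 10)/(0 - 10) ≡ 11/3 mod 13. 3⁻¹ ≡ 9 (mod 13), so λ ≡ 8.
  x = λ² - 10 - 0 = 64 - 10 ≡ 2; y = λ·(10 - 2) - 10 ≡ 2. → (2, 2)
3A = (2, 2).
Next 2B:
Repeated addition: build up to 2B.
2B: tangent at (2, 2): λ = (3·2² + 5)/(2·2) ≡ 4/4. 4⁻¹ ≡ 10 (mod 13) since 4·10 = 40 ≡ 1, so λ ≡ 4·10 ≡ 1.
  x = λ² - 2 - 2 = 1 - 4 ≡ 10; y = λ·(2 - 10) - 2 ≡ 3. → (10, 3)
2B = (10, 3).
Finally 3A + 2B:
(2, 2) + (10, 3). λ = (3 - 2)/(10 - 2) ≡ 1/8 mod 13. 8⁻¹ ≡ 5 (mod 13) since 8·5 = 40 ≡ 1, so λ ≡ 5.
  x = λ² - 2 - 10 = 25 - 12 ≡ 0; y = λ·(2 - 0) - 2 ≡ 8. → (0, 8)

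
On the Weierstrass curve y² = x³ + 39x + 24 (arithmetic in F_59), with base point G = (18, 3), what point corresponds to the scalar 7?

(56, 23)

Double-and-add on 7 = (111)₂. Start with G = (18, 3) for the leading 1-bit.
double: tangent at (18, 3): λ = (3·18² + 39)/(2·3) ≡ 8/6. 6⁻¹ ≡ 10 (mod 59), so λ ≡ 8·10 ≡ 21.
  x = λ² - 18 - 18 = 441 - 36 ≡ 51; y = λ·(18 - 51) - 3 ≡ 12. → (51, 12)
add G: (51, 12) + (18, 3). λ = (3 - 12)/(18 - 51) ≡ 50/26 mod 59. 26⁻¹ ≡ 25 (mod 59), so λ ≡ 11.
  x = λ² - 51 - 18 = 121 - 69 ≡ 52; y = λ·(51 - 52) - 12 ≡ 36. → (52, 36)
double: tangent at (52, 36): λ = (3·52² + 39)/(2·36) ≡ 9/13. 13⁻¹ ≡ 50 (mod 59), so λ ≡ 9·50 ≡ 37.
  x = λ² - 52 - 52 = 1369 - 104 ≡ 26; y = λ·(52 - 26) - 36 ≡ 41. → (26, 41)
add G: (26, 41) + (18, 3). λ = (3 - 41)/(18 - 26) ≡ 21/51 mod 59. 51⁻¹ ≡ 22 (mod 59) since 51·22 = 1122 ≡ 1, so λ ≡ 49.
  x = λ² - 26 - 18 = 2401 - 44 ≡ 56; y = λ·(26 - 56) - 41 ≡ 23. → (56, 23)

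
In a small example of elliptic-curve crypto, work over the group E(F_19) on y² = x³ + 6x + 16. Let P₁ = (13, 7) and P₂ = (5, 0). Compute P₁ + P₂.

(13, 7) + (5, 0). λ = (0 - 7)/(5 - 13) ≡ 12/11 mod 19. 11⁻¹ ≡ 7 (mod 19), so λ ≡ 8.
  x = λ² - 13 - 5 = 64 - 18 ≡ 8; y = λ·(13 - 8) - 7 ≡ 14. → (8, 14)

(8, 14)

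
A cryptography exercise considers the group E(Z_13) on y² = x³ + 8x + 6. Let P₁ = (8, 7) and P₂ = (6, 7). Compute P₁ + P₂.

(8, 7) + (6, 7). λ = (7 - 7)/(6 - 8) ≡ 0/11 mod 13. 11⁻¹ ≡ 6 (mod 13), so λ ≡ 0.
  x = λ² - 8 - 6 = 0 - 14 ≡ 12; y = λ·(8 - 12) - 7 ≡ 6. → (12, 6)

(12, 6)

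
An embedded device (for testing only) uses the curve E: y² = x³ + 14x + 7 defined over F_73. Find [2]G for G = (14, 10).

(48, 47)

tangent at (14, 10): λ = (3·14² + 14)/(2·10) ≡ 18/20. 20⁻¹ ≡ 11 (mod 73) since 20·11 = 220 ≡ 1, so λ ≡ 18·11 ≡ 52.
  x = λ² - 14 - 14 = 2704 - 28 ≡ 48; y = λ·(14 - 48) - 10 ≡ 47. → (48, 47)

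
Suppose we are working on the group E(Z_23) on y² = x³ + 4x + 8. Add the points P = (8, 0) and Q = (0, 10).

(18, 1)

(8, 0) + (0, 10). λ = (10 - 0)/(0 - 8) ≡ 10/15 mod 23. 15⁻¹ ≡ 20 (mod 23) since 15·20 = 300 ≡ 1, so λ ≡ 16.
  x = λ² - 8 - 0 = 256 - 8 ≡ 18; y = λ·(8 - 18) - 0 ≡ 1. → (18, 1)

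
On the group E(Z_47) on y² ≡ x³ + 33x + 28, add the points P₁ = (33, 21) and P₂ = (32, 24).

(38, 41)

(33, 21) + (32, 24). λ = (24 - 21)/(32 - 33) ≡ 3/46 mod 47. 46⁻¹ ≡ 46 (mod 47), so λ ≡ 44.
  x = λ² - 33 - 32 = 1936 - 65 ≡ 38; y = λ·(33 - 38) - 21 ≡ 41. → (38, 41)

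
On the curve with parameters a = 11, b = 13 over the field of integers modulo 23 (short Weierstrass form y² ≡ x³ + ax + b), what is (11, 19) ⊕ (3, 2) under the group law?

(11, 4)

(11, 19) + (3, 2). λ = (2 - 19)/(3 - 11) ≡ 6/15 mod 23. 15⁻¹ ≡ 20 (mod 23), so λ ≡ 5.
  x = λ² - 11 - 3 = 25 - 14 ≡ 11; y = λ·(11 - 11) - 19 ≡ 4. → (11, 4)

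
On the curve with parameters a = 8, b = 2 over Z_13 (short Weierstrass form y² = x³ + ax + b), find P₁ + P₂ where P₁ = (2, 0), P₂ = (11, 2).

(2, 0) + (11, 2). λ = (2 - 0)/(11 - 2) ≡ 2/9 mod 13. 9⁻¹ ≡ 3 (mod 13) since 9·3 = 27 ≡ 1, so λ ≡ 6.
  x = λ² - 2 - 11 = 36 - 13 ≡ 10; y = λ·(2 - 10) - 0 ≡ 4. → (10, 4)

(10, 4)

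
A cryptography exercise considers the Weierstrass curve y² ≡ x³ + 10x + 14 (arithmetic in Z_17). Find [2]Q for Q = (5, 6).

(7, 11)

tangent at (5, 6): λ = (3·5² + 10)/(2·6) ≡ 0/12. 12⁻¹ ≡ 10 (mod 17), so λ ≡ 0·10 ≡ 0.
  x = λ² - 5 - 5 = 0 - 10 ≡ 7; y = λ·(5 - 7) - 6 ≡ 11. → (7, 11)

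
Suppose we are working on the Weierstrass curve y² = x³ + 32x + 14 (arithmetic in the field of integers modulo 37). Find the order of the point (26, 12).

4

2P: tangent at (26, 12): λ = (3·26² + 32)/(2·12) ≡ 25/24. 24⁻¹ ≡ 17 (mod 37), so λ ≡ 25·17 ≡ 18.
  x = λ² - 26 - 26 = 324 - 52 ≡ 13; y = λ·(26 - 13) - 12 ≡ 0. → (13, 0)
3P: (13, 0) + (26, 12). λ = (12 - 0)/(26 - 13) ≡ 12/13 mod 37. 13⁻¹ ≡ 20 (mod 37), so λ ≡ 18.
  x = λ² - 13 - 26 = 324 - 39 ≡ 26; y = λ·(13 - 26) - 0 ≡ 25. → (26, 25)
4P: (26, 25) + (26, 12): same x and y₁ ≡ -y₂, so the sum is the point at infinity.
4P = the point at infinity, so the order is 4.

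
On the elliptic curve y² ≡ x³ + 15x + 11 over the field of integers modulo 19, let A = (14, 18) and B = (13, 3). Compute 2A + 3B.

(17, 12)

First 2A:
Repeated addition: build up to 2A.
2A: tangent at (14, 18): λ = (3·14² + 15)/(2·18) ≡ 14/17. 17⁻¹ ≡ 9 (mod 19), so λ ≡ 14·9 ≡ 12.
  x = λ² - 14 - 14 = 144 - 28 ≡ 2; y = λ·(14 - 2) - 18 ≡ 12. → (2, 12)
2A = (2, 12).
Next 3B:
Repeated addition: build up to 3B.
2B: tangent at (13, 3): λ = (3·13² + 15)/(2·3) ≡ 9/6. 6⁻¹ ≡ 16 (mod 19), so λ ≡ 9·16 ≡ 11.
  x = λ² - 13 - 13 = 121 - 26 ≡ 0; y = λ·(13 - 0) - 3 ≡ 7. → (0, 7)
3B: (0, 7) + (13, 3). λ = (3 - 7)/(13 - 0) ≡ 15/13 mod 19. 13⁻¹ ≡ 3 (mod 19), so λ ≡ 7.
  x = λ² - 0 - 13 = 49 - 13 ≡ 17; y = λ·(0 - 17) - 7 ≡ 7. → (17, 7)
3B = (17, 7).
Finally 2A + 3B:
(2, 12) + (17, 7). λ = (7 - 12)/(17 - 2) ≡ 14/15 mod 19. 15⁻¹ ≡ 14 (mod 19) since 15·14 = 210 ≡ 1, so λ ≡ 6.
  x = λ² - 2 - 17 = 36 - 19 ≡ 17; y = λ·(2 - 17) - 12 ≡ 12. → (17, 12)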